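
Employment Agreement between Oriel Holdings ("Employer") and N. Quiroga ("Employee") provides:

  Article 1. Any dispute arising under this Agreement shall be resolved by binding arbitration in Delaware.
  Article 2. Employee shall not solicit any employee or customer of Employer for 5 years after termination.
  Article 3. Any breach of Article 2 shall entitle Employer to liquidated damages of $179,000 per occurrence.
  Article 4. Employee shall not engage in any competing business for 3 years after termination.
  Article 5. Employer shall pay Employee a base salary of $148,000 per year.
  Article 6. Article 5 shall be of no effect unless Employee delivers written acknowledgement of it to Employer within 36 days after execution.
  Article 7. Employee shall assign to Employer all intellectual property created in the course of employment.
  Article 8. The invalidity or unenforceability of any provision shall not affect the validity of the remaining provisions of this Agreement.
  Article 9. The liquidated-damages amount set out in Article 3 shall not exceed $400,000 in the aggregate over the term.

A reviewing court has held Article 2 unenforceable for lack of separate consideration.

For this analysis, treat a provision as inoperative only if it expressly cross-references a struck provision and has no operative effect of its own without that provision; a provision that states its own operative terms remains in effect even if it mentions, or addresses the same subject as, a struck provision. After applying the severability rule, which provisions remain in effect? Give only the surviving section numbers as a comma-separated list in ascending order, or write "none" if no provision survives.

Article 2 is struck. The whole of Article 3 is the liquidated-damages amount, defined by reference to Article 2, so Article 3 cannot stand once Article 2 is removed. Article 9 operates only by reference to Article 3, so it falls with Article 3. Under the severability clause in Article 8, the remaining provisions continue in force. Article 1, Article 4, Article 5, Article 6, Article 7, and Article 8 remain in effect.

1, 4, 5, 6, 7, 8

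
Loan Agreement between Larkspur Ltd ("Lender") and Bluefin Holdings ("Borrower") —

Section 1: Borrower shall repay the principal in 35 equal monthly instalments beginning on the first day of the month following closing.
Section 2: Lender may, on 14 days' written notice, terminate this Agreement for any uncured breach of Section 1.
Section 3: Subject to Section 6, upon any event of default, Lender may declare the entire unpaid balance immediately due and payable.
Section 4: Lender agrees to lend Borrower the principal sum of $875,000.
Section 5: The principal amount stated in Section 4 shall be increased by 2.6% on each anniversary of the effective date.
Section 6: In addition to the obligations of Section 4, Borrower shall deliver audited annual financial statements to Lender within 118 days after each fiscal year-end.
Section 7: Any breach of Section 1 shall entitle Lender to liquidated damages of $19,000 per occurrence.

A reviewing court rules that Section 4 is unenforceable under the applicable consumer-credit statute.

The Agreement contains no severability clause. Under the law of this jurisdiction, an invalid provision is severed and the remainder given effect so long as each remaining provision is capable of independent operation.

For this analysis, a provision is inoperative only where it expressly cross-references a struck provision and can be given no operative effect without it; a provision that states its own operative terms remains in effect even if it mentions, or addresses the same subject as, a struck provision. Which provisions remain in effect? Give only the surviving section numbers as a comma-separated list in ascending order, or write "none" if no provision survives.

1, 2, 3, 6, 7

Section 4 is struck. The whole of Section 5 is the escalation of the principal amount, defined by reference to Section 4, so Section 5 cannot stand once Section 4 is removed. Section 6 mentions Section 4 but its own obligation stands independently of Section 4, so Section 6 is not affected. Under the stated default rule, only provisions that cannot operate independently fall away; the rest are enforced. The provisions still in force are Section 1, Section 2, Section 3, Section 6, and Section 7.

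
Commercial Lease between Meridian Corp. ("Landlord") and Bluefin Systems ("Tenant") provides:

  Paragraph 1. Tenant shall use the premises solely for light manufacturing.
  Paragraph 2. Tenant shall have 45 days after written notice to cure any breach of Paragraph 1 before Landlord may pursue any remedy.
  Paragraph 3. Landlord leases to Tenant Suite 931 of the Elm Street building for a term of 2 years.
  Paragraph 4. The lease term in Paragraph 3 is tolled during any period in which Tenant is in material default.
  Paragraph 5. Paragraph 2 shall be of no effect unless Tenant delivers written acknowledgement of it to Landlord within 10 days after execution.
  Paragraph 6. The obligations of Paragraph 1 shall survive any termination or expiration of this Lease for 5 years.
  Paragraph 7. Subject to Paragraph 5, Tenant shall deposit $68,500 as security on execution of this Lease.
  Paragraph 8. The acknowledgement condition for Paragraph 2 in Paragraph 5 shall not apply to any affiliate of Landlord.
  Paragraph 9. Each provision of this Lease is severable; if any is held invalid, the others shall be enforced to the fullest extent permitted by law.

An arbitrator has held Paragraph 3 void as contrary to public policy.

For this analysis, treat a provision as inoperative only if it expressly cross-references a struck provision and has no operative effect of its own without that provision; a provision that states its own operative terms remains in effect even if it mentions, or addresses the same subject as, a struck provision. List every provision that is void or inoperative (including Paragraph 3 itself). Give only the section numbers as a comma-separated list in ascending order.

3, 4

Paragraph 3 is struck. Paragraph 4 operates only by reference to Paragraph 3, so it falls with Paragraph 3. Paragraph 9 is a severability clause and preserves every provision that can still be given independent effect. The provisions still in force are Paragraph 1, Paragraph 2, Paragraph 5, Paragraph 6, Paragraph 7, Paragraph 8, and Paragraph 9.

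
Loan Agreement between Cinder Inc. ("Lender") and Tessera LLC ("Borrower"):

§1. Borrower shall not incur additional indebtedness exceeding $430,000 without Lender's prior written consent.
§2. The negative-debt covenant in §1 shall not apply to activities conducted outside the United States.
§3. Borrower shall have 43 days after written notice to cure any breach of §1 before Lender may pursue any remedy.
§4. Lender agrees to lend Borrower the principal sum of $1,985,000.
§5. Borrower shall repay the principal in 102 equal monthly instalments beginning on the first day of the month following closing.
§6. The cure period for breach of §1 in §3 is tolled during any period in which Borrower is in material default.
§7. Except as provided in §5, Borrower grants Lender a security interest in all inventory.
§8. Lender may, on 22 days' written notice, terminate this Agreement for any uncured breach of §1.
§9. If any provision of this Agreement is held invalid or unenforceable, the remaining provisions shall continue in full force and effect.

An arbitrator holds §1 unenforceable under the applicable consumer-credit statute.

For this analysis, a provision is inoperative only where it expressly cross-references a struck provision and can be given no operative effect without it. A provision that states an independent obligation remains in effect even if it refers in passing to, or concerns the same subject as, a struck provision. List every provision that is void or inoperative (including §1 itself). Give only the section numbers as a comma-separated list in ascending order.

§1 is struck. The whole of §2 is the carve-out from the negative-debt covenant, defined by reference to §1, so §2 cannot stand once §1 is removed. The only function of §3 is the cure period for breach of §1, so it cannot stand once §1 is removed. §8 operates only by reference to §1, so it falls with §1. The whole of §6 is the tolling of the cure period for breach of §1, defined by reference to §3, so §6 cannot stand once §3 is removed. §9 is a severability clause and preserves every provision that can still be given independent effect. That leaves §4, §5, §7, and §9 in effect.

1, 2, 3, 6, 8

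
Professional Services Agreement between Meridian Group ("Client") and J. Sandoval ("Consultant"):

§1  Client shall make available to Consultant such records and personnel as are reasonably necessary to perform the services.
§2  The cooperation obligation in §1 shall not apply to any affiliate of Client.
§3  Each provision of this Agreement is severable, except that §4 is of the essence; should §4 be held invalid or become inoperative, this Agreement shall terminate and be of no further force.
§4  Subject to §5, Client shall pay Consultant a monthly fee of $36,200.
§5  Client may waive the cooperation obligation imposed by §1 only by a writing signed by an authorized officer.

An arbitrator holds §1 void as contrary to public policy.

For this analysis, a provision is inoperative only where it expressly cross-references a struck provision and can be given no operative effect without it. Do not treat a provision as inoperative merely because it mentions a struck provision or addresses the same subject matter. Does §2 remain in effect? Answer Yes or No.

No

§1 is struck. §2 has no operative effect of its own apart from §1 and is therefore inoperative. §5 merely fixes the waiver condition for §1; with §1 gone it has nothing to operate on and falls away. Although §4 refers to §5, its operative terms do not depend on §5, so it remains in effect. §3 makes §4 an essential term, but §4 is unaffected, so the severability proviso in §3 preserves the remaining provisions. That leaves §3 and §4 in effect. §2 is among the inoperative provisions, so the answer is no.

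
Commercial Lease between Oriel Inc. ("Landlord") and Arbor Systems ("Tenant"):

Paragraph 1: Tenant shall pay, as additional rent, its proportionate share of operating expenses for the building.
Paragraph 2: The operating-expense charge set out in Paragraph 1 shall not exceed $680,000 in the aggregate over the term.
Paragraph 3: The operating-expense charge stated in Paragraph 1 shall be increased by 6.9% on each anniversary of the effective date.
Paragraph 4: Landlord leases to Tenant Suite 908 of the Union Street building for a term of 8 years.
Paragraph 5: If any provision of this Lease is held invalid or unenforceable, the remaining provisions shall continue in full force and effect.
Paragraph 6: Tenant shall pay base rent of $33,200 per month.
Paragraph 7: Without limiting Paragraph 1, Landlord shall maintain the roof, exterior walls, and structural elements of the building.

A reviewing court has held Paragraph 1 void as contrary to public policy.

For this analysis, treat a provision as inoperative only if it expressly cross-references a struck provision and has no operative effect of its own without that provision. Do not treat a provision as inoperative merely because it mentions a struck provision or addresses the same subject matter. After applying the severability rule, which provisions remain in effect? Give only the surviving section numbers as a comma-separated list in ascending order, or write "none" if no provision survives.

Paragraph 1 is struck. Paragraph 2 does nothing except set the aggregate cap on the operating-expense charge by reference to Paragraph 1; with Paragraph 1 gone it has no independent effect and is inoperative. The whole of Paragraph 3 is the escalation of the operating-expense charge, defined by reference to Paragraph 1, so Paragraph 3 cannot stand once Paragraph 1 is removed. Although Paragraph 7 refers to Paragraph 1, its operative terms do not depend on Paragraph 1, so it remains in effect. Paragraph 5 is a severability clause and preserves every provision that can still be given independent effect. Paragraph 4, Paragraph 5, Paragraph 6, and Paragraph 7 remain in effect.

4, 5, 6, 7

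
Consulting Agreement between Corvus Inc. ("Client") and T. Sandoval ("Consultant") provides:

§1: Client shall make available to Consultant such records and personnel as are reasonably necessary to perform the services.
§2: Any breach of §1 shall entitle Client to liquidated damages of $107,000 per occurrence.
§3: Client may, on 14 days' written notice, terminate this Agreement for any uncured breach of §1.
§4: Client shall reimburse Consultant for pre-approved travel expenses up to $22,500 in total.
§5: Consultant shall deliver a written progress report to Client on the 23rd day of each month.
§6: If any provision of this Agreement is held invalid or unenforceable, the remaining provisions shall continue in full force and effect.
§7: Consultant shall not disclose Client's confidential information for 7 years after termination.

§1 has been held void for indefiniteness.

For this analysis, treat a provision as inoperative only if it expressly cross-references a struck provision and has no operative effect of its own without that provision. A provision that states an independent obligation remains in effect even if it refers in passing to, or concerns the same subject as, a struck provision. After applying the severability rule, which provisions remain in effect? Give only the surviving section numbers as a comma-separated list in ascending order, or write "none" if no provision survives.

§1 is struck. §2 has no operative effect of its own apart from §1 and is therefore inoperative. §3 operates only by reference to §1, so it falls with §1. Under the severability clause in §6, the remaining provisions continue in force. That leaves §4, §5, §6, and §7 in effect.

4, 5, 6, 7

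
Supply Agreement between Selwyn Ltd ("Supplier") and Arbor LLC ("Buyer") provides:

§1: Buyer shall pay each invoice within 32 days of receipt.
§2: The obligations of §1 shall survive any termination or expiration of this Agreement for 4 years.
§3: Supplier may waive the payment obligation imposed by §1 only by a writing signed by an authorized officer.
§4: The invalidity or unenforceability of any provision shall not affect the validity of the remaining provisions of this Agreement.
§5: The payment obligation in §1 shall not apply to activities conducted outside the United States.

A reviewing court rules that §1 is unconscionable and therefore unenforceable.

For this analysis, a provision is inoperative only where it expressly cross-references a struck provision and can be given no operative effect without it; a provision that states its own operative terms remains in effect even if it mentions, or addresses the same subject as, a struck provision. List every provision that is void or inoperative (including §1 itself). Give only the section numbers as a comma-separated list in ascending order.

1, 2, 3, 5

§1 is struck. The only function of §2 is the survival period for §1, so it cannot stand once §1 is removed. §3 merely fixes the waiver condition for §1; with §1 gone it has nothing to operate on and falls away. §5 does nothing except set the carve-out from the payment obligation by reference to §1; with §1 gone it has no independent effect and is inoperative. Under the severability clause in §4, the remaining provisions continue in force. Only §4 remains in effect.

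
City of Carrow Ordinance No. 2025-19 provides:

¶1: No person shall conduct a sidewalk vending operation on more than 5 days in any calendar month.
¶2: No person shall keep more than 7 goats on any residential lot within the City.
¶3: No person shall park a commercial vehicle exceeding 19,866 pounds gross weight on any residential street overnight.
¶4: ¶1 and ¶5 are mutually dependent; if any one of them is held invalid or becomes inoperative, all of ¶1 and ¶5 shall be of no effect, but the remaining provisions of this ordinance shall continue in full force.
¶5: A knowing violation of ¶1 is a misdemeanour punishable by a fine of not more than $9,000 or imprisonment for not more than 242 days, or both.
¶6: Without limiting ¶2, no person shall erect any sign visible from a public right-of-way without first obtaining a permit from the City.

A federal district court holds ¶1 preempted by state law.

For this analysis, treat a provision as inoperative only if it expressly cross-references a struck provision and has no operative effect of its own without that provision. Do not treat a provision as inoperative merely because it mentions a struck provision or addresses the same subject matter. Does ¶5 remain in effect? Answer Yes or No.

¶1 is struck. ¶5 operates only by reference to ¶1, so it falls with ¶1. ¶4 declares ¶1 and ¶5 mutually dependent; since one of them has fallen, all of them are of no effect. The remainder continues in force under ¶4. ¶2, ¶3, ¶4, and ¶6 remain in effect. ¶5 is among the inoperative provisions, so the answer is no.

No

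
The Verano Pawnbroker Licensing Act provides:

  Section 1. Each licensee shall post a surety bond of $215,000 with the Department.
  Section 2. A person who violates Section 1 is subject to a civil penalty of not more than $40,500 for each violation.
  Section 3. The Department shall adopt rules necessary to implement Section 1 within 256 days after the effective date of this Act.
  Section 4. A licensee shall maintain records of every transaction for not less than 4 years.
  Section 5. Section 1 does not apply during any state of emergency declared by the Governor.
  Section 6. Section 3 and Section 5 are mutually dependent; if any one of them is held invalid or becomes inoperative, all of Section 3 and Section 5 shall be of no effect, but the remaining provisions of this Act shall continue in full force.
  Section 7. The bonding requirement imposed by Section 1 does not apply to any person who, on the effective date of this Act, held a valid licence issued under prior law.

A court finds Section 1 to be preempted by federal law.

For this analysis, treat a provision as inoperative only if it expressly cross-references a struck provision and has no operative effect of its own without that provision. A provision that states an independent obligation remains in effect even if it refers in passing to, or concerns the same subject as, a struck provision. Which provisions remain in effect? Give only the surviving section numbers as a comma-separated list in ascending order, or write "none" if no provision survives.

4, 6

Section 1 is struck. The only function of Section 2 is the civil penalty for violating Section 1, so it cannot stand once Section 1 is removed. The only function of Section 3 is the rulemaking mandate for Section 1, so it cannot stand once Section 1 is removed. Section 5 operates only by reference to Section 1, so it falls with Section 1. Section 7 operates only by reference to Section 1, so it falls with Section 1. Section 6 declares Section 3 and Section 5 mutually dependent; since one of them has fallen, all of them are of no effect. The remainder continues in force under Section 6. The provisions still in force are Section 4 and Section 6.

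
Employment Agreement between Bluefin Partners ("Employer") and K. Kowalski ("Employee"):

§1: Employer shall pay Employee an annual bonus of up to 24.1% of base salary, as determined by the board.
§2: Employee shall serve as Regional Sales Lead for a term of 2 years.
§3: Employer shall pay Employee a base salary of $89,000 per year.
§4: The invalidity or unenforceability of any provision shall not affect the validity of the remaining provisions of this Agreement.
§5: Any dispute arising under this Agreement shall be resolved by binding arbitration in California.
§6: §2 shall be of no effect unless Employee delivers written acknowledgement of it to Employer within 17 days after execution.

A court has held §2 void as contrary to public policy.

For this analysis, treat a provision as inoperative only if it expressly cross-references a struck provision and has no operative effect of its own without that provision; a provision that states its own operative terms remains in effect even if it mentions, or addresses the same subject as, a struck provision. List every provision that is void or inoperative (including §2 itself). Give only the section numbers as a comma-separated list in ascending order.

2, 6

§2 is struck. §6 operates only by reference to §2, so it falls with §2. Under the severability clause in §4, the remaining provisions continue in force. The provisions still in force are §1, §3, §4, and §5.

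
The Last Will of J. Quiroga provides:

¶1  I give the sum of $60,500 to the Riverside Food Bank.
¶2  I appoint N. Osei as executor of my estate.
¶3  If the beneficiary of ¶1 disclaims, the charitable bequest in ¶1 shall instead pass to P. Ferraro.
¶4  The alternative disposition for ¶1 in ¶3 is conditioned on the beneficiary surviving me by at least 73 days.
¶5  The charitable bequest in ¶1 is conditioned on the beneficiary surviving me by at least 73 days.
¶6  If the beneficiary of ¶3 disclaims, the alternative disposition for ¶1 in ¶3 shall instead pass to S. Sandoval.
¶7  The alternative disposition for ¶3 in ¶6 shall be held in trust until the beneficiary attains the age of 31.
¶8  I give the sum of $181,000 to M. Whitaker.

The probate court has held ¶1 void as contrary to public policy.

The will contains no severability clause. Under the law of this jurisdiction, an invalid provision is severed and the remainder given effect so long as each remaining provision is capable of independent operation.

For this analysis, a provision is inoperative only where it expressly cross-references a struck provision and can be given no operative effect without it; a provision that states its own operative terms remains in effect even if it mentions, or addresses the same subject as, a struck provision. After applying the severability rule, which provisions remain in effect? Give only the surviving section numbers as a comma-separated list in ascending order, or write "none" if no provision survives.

¶1 is struck. ¶3 has no operative effect of its own apart from ¶1 and is therefore inoperative. ¶5 merely fixes the survivorship condition on ¶1; with ¶1 gone it has nothing to operate on and falls away. ¶4 merely fixes the survivorship condition on ¶3; with ¶3 gone it has nothing to operate on and falls away. The only function of ¶6 is the alternative disposition for ¶3, so it cannot stand once ¶3 is removed. ¶7 operates only by reference to ¶6, so it falls with ¶6. Under the stated default rule, only provisions that cannot operate independently fall away; the rest are enforced. ¶2 and ¶8 remain in effect.

2, 8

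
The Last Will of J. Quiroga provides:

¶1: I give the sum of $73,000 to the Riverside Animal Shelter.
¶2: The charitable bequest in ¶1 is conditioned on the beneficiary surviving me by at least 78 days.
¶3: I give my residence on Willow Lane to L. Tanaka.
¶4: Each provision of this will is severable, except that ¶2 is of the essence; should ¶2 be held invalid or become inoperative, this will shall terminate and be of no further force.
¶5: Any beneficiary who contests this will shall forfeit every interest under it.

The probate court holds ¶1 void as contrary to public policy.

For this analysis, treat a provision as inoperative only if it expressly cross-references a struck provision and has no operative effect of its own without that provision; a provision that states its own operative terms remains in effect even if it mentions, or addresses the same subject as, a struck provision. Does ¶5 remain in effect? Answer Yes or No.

¶1 is struck. ¶2 operates only by reference to ¶1, so it falls with ¶1. ¶4 makes ¶2 an essential term, and ¶2 has been rendered inoperative by the cascade; under ¶4, the entire will is therefore void. No provision of the will survives. ¶5 is among the inoperative provisions, so the answer is no.

No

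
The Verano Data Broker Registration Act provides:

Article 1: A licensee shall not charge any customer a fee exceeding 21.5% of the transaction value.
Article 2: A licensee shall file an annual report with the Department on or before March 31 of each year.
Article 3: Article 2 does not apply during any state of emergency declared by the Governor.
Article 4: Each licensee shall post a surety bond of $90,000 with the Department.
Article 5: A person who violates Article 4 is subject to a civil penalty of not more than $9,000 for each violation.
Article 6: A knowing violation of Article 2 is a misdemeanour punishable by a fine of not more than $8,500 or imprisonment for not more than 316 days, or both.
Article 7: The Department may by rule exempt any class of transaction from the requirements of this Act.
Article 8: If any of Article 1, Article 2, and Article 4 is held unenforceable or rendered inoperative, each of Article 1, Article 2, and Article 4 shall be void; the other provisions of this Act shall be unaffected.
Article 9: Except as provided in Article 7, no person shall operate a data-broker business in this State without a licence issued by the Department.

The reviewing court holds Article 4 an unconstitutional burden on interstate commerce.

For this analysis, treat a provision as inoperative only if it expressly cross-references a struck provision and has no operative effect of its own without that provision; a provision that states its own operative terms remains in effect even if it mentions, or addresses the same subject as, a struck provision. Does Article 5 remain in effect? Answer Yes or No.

Article 4 is struck. Article 5 operates only by reference to Article 4, so it falls with Article 4. Article 8 declares Article 1, Article 2, and Article 4 mutually dependent; since one of them has fallen, all of them are of no effect. That brings down Article 1 and Article 2 as well. Article 3 and Article 6 in turn depend solely on a provision now struck and likewise fall. The remainder continues in force under Article 8. That leaves Article 7, Article 8, and Article 9 in effect. Article 5 is among the inoperative provisions, so the answer is no.

No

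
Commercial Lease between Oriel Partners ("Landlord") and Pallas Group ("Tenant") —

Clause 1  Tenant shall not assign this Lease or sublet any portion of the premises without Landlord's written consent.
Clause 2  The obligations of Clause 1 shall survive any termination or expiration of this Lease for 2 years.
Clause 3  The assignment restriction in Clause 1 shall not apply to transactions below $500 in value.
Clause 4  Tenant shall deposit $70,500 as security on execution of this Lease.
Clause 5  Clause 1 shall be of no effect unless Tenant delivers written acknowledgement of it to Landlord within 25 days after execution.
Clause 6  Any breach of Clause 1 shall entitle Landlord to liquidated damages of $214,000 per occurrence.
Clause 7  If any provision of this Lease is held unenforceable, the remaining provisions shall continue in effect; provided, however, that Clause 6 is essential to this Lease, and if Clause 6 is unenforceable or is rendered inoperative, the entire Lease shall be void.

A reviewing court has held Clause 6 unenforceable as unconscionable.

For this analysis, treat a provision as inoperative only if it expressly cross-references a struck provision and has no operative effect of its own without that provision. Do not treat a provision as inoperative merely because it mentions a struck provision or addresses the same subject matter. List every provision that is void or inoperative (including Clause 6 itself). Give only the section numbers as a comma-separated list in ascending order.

Clause 6 is struck. No other provision's operative terms depend on Clause 6. Clause 7 makes Clause 6 an essential term, and Clause 6 is the provision held invalid; under Clause 7, the entire Lease is therefore void. No provision of the Lease survives.

1, 2, 3, 4, 5, 6, 7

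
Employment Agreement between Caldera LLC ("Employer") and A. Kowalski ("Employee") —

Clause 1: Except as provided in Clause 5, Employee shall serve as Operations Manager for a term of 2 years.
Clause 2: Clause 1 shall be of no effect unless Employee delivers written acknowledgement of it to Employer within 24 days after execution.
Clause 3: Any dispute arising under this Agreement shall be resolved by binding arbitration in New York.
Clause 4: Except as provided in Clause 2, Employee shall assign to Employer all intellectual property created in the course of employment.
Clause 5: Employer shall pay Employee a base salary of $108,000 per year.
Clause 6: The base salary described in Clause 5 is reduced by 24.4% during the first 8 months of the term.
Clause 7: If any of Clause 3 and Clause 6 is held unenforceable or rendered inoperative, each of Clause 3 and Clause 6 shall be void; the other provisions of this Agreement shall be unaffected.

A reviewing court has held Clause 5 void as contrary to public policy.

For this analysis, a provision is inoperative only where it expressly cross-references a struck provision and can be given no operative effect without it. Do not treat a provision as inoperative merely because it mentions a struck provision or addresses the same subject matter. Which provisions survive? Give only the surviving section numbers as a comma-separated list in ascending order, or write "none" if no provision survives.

Clause 5 is struck. Clause 6 does nothing except set the introductory reduction to the base salary by reference to Clause 5; with Clause 5 gone it has no independent effect and is inoperative. Clause 1 mentions Clause 5 but its own obligation stands independently of Clause 5, so Clause 1 is not affected. Clause 7 declares Clause 3 and Clause 6 mutually dependent; since one of them has fallen, all of them are of no effect. That brings down Clause 3 as well. The remainder continues in force under Clause 7. Clause 1, Clause 2, Clause 4, and Clause 7 remain in effect.

1, 2, 4, 7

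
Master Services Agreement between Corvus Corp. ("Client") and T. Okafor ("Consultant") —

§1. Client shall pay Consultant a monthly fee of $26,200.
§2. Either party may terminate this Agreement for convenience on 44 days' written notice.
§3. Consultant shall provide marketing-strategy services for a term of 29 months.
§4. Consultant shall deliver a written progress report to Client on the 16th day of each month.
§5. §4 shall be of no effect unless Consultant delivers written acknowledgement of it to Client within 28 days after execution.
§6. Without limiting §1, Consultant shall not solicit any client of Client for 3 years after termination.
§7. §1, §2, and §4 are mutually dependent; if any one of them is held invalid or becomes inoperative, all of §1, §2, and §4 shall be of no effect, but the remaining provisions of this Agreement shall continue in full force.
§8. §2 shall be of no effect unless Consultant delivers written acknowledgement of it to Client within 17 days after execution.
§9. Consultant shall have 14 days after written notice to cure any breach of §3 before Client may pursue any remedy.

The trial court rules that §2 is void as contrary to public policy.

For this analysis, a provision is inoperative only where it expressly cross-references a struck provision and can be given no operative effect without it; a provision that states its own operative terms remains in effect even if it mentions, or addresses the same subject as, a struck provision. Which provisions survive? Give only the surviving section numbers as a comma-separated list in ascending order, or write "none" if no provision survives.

§2 is struck. The only function of §8 is the acknowledgement condition for §2, so it cannot stand once §2 is removed. §6 mentions §1 but its own obligation stands independently of §1, so §6 is not affected. §7 declares §1, §2, and §4 mutually dependent; since one of them has fallen, all of them are of no effect. That brings down §1 and §4 as well. §5 in turn depends solely on a provision now struck and likewise falls. The remainder continues in force under §7. The provisions still in force are §3, §6, §7, and §9.

3, 6, 7, 9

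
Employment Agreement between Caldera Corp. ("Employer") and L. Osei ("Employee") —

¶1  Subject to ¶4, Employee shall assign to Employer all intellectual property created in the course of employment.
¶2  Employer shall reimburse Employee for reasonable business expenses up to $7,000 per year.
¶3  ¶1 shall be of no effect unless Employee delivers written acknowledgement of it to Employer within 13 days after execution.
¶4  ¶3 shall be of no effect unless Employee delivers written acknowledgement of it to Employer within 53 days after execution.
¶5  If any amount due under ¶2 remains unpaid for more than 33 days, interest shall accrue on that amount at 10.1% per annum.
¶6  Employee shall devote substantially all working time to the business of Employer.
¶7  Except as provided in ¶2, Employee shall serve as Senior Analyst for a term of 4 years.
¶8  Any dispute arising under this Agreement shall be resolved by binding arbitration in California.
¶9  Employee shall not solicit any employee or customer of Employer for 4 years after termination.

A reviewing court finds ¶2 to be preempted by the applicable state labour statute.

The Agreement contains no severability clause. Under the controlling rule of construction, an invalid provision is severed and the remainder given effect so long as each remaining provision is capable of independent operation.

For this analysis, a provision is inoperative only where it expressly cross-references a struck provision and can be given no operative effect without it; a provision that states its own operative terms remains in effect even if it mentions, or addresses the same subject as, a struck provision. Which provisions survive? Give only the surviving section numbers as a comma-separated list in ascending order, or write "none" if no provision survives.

¶2 is struck. ¶5 operates only by reference to ¶2, so it falls with ¶2. ¶7 mentions ¶2 but its own obligation stands independently of ¶2, so ¶7 is not affected. With no severability clause, the stated default rule severs what cannot stand and enforces each remaining provision that can operate on its own. ¶1, ¶3, ¶4, ¶6, ¶7, ¶8, and ¶9 remain in effect.

1, 3, 4, 6, 7, 8, 9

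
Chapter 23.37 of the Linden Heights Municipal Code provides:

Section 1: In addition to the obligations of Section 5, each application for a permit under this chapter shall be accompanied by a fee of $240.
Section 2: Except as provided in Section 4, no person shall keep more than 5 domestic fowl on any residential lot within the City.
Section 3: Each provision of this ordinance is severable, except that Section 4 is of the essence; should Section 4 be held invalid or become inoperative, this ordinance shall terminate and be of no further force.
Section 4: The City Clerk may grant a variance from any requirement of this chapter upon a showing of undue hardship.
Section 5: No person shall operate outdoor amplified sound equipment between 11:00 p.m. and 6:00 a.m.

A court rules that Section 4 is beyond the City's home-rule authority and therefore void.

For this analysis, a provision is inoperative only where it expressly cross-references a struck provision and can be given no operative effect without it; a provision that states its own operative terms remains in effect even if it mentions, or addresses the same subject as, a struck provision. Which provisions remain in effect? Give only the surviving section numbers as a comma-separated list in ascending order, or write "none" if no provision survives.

Section 4 is struck. No other provision's operative terms depend on Section 4. Section 3 makes Section 4 an essential term, and Section 4 is the provision held invalid; under Section 3, the entire ordinance is therefore void. No provision of the ordinance survives.

none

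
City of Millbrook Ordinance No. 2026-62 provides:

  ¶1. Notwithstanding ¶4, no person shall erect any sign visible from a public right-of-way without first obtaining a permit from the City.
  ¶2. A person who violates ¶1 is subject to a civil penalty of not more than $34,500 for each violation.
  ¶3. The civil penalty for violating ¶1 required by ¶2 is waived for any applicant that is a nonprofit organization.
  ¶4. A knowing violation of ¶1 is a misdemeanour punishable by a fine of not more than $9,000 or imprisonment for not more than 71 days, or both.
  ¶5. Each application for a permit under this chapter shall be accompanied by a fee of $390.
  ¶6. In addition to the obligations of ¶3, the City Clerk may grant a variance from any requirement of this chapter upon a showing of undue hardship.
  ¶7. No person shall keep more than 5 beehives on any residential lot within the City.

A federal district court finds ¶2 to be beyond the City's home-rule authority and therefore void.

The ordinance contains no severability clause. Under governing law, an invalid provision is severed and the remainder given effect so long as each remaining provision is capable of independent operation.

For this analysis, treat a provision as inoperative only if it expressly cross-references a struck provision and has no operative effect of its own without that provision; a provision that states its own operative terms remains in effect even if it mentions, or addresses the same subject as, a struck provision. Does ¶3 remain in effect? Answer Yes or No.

¶2 is struck. ¶3 does nothing except set the nonprofit waiver of the civil penalty for violating ¶1 by reference to ¶2; with ¶2 gone it has no independent effect and is inoperative. Although ¶6 refers to ¶3, its operative terms do not depend on ¶3, so it remains in effect. With no severability clause, the stated default rule severs what cannot stand and enforces each remaining provision that can operate on its own. The provisions still in force are ¶1, ¶4, ¶5, ¶6, and ¶7. ¶3 is among the inoperative provisions, so the answer is no.

No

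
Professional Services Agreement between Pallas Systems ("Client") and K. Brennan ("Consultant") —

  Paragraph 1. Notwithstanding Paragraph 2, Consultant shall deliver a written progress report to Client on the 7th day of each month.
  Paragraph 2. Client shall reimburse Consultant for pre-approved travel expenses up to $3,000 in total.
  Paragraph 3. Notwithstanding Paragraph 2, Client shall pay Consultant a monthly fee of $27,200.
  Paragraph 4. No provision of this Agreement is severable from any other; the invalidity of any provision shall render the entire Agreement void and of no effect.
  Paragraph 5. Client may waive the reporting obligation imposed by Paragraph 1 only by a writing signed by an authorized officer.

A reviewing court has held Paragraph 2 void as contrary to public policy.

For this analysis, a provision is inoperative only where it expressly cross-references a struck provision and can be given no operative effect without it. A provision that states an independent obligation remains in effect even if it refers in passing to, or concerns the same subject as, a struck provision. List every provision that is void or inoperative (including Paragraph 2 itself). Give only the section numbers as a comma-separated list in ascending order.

1, 2, 3, 4, 5

Paragraph 2 is struck. Nothing else in the Agreement is defined by reference to Paragraph 2. Paragraph 4 provides that the Agreement is not severable, so the invalidity of any one provision voids the entire Agreement. No provision of the Agreement survives.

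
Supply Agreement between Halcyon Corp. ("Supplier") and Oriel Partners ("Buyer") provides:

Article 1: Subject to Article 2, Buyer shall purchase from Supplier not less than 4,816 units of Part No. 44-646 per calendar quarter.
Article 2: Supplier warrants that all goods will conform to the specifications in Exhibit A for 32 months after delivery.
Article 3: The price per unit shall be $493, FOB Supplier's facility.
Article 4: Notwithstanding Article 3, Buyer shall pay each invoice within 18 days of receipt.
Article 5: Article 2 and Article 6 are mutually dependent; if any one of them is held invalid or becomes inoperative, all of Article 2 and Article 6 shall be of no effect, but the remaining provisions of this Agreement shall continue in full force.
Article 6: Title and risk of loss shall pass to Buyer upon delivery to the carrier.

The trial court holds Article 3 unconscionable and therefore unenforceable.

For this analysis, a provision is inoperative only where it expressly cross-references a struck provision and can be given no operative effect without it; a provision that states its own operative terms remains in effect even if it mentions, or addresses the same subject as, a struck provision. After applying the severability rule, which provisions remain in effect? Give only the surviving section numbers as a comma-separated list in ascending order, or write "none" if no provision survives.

Article 3 is struck. Article 4 mentions Article 3 but its own obligation stands independently of Article 3, so Article 4 is not affected. Nothing else in the Agreement is defined by reference to Article 3. Article 5 ties Article 2 and Article 6 together, but none of those is affected here; the remaining provisions continue in force under Article 5. Article 1, Article 2, Article 4, Article 5, and Article 6 remain in effect.

1, 2, 4, 5, 6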